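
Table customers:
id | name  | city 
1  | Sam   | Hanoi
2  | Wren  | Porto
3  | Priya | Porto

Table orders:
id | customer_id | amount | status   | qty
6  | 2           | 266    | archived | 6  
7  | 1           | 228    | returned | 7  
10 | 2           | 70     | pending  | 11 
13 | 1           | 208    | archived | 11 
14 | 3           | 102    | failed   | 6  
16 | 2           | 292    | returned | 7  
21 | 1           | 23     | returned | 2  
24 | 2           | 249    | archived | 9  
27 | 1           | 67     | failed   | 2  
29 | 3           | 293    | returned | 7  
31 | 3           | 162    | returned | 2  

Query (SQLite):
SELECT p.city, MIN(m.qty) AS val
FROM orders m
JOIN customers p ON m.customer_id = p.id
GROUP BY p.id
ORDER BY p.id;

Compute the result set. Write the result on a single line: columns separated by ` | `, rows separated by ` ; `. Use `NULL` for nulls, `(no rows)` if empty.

Hanoi | 2 ; Porto | 6 ; Porto | 2

Join each orders row to its customers via customer_id.
Group joined rows by customers.id; compute MIN(m.qty) per group.
  1: ids {7, 13, 21, 27} → MIN(m.qty)=2
  2: ids {6, 10, 16, 24} → MIN(m.qty)=6
  3: ids {14, 29, 31} → MIN(m.qty)=2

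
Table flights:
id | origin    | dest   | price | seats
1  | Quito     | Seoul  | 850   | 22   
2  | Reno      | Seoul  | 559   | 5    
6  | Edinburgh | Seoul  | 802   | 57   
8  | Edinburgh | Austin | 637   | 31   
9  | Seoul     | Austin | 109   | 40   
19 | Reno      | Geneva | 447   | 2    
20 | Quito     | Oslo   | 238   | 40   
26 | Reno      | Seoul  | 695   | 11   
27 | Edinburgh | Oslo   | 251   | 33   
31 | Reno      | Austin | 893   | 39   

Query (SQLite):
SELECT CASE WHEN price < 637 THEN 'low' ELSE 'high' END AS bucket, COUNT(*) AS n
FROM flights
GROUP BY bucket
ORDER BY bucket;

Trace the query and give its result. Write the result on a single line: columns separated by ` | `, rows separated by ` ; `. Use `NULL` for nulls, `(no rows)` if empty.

high | 5 ; low | 5

Bucket rows by price < 637 → 'low' else 'high'; count each bucket.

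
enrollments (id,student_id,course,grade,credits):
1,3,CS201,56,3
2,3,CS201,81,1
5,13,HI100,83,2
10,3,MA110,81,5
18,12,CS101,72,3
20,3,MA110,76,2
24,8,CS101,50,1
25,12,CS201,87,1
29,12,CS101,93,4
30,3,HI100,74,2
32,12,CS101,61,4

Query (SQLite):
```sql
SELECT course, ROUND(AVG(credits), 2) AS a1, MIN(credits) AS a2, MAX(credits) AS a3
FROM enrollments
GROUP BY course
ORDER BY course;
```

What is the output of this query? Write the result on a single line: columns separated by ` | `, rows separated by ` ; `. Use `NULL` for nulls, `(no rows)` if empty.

CS101 | 3 | 1 | 4 ; CS201 | 1.67 | 1 | 3 ; HI100 | 2 | 2 | 2 ; MA110 | 3.5 | 2 | 5

Group enrollments by course.
Per group compute: ROUND(AVG(credits), 2), MIN(credits), MAX(credits).
  CS101: ids {18, 24, 29, 32} → ROUND(AVG(credits), 2)=3, MIN(credits)=1, MAX(credits)=4
  CS201: ids {1, 2, 25} → ROUND(AVG(credits), 2)=1.67, MIN(credits)=1, MAX(credits)=3
  HI100: ids {5, 30} → ROUND(AVG(credits), 2)=2, MIN(credits)=2, MAX(credits)=2
  MA110: ids {10, 20} → ROUND(AVG(credits), 2)=3.5, MIN(credits)=2, MAX(credits)=5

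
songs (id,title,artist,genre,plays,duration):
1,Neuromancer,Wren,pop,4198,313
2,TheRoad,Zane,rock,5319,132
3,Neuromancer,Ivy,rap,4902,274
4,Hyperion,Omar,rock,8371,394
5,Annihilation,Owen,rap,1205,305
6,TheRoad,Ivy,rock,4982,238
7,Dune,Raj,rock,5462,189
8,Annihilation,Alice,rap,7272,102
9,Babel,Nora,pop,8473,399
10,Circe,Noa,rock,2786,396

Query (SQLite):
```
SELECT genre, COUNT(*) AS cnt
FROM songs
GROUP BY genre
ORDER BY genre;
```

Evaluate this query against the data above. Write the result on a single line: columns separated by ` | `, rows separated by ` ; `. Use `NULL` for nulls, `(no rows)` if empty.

Partition songs by genre; compute COUNT(*) within each group.
  pop: ids {1, 9} → COUNT(*)=2
  rap: ids {3, 5, 8} → COUNT(*)=3
  rock: ids {2, 4, 6, 7, 10} → COUNT(*)=5

pop | 2 ; rap | 3 ; rock | 5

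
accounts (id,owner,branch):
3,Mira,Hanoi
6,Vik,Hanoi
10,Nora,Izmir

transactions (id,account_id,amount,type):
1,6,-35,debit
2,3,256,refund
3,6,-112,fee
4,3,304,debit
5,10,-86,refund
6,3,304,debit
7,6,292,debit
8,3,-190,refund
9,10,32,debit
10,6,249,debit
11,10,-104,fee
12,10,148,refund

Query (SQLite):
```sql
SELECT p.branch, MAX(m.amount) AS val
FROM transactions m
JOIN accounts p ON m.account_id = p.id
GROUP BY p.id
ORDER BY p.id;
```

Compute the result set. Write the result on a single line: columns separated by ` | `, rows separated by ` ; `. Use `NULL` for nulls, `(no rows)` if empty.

Join each transactions row to its accounts via account_id.
Group joined rows by accounts.id; compute MAX(m.amount) per group.
  3: ids {2, 4, 6, 8} → MAX(m.amount)=304
  6: ids {1, 3, 7, 10} → MAX(m.amount)=292
  10: ids {5, 9, 11, 12} → MAX(m.amount)=148

Hanoi | 304 ; Hanoi | 292 ; Izmir | 148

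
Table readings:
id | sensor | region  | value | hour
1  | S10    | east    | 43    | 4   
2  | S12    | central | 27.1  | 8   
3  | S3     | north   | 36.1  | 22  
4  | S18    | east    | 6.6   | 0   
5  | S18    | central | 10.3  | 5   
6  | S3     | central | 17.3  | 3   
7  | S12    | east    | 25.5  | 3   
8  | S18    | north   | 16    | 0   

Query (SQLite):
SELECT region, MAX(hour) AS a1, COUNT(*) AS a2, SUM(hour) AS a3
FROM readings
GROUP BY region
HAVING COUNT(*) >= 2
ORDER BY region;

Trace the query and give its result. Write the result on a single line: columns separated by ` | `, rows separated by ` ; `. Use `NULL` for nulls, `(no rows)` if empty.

Group readings by region.
Per group compute: MAX(hour), COUNT(*), SUM(hour).
HAVING: drop groups with fewer than 2 rows.
  central: ids {2, 5, 6} → MAX(hour)=8, COUNT(*)=3, SUM(hour)=16
  east: ids {1, 4, 7} → MAX(hour)=4, COUNT(*)=3, SUM(hour)=7
  north: ids {3, 8} → MAX(hour)=22, COUNT(*)=2, SUM(hour)=22

central | 8 | 3 | 16 ; east | 4 | 3 | 7 ; north | 22 | 2 | 22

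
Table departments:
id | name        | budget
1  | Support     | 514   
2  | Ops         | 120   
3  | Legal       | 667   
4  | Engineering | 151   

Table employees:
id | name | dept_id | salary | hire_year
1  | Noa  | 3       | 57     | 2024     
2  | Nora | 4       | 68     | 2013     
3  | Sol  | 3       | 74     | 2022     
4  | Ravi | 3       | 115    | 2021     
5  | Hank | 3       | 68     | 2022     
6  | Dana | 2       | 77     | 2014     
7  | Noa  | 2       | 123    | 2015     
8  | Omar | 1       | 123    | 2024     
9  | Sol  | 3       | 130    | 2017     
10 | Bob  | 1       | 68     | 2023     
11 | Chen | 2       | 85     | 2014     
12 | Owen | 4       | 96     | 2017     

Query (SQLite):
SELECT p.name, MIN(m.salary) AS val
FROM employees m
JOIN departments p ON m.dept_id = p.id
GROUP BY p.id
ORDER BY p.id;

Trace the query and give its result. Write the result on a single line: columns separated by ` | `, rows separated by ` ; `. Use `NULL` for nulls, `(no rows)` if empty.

Join each employees row to its departments via dept_id.
Group joined rows by departments.id; compute MIN(m.salary) per group.
  1: ids {8, 10} → MIN(m.salary)=68
  2: ids {6, 7, 11} → MIN(m.salary)=77
  3: ids {1, 3, 4, 5, 9} → MIN(m.salary)=57
  4: ids {2, 12} → MIN(m.salary)=68

Support | 68 ; Ops | 77 ; Legal | 57 ; Engineering | 68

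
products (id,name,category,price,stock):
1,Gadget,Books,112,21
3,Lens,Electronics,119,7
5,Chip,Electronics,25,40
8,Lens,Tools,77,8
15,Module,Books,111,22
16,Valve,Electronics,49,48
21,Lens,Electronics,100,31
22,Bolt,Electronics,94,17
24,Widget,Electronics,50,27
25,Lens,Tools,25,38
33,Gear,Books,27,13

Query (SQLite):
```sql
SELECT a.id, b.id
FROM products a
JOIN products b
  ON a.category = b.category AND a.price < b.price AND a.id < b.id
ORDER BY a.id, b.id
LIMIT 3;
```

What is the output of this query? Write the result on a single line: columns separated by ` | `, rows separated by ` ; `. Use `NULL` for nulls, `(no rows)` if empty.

Pairs (a,b) with same category, a.price < b.price, a.id < b.id.
category groups: Books:{1,15,33} Electronics:{3,5,16,21,22,24} Tools:{8,25}
Ordered by (a.id, b.id); first 3.

5 | 16 ; 5 | 21 ; 5 | 22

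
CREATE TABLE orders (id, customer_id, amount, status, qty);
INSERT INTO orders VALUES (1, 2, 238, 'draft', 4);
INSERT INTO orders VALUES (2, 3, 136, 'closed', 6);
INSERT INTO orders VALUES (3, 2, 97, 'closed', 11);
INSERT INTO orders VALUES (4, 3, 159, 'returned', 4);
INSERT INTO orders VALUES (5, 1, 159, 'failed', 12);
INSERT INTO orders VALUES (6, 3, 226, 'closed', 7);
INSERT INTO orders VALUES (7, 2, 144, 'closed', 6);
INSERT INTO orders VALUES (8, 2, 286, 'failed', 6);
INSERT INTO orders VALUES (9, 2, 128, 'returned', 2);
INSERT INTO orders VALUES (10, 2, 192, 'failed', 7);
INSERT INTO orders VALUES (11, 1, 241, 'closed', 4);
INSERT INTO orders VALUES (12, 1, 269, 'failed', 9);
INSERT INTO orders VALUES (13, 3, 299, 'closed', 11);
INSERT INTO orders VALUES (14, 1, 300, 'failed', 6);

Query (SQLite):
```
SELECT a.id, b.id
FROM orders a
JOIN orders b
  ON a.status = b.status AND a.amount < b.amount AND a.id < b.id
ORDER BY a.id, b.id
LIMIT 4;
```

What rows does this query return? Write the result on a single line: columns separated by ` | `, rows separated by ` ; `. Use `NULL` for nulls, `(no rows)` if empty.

Pairs (a,b) with same status, a.amount < b.amount, a.id < b.id.
status groups: closed:{2,3,6,7,11,13} draft:{1} failed:{5,8,10,12,14} returned:{4,9}
Ordered by (a.id, b.id); first 4.

2 | 6 ; 2 | 7 ; 2 | 11 ; 2 | 13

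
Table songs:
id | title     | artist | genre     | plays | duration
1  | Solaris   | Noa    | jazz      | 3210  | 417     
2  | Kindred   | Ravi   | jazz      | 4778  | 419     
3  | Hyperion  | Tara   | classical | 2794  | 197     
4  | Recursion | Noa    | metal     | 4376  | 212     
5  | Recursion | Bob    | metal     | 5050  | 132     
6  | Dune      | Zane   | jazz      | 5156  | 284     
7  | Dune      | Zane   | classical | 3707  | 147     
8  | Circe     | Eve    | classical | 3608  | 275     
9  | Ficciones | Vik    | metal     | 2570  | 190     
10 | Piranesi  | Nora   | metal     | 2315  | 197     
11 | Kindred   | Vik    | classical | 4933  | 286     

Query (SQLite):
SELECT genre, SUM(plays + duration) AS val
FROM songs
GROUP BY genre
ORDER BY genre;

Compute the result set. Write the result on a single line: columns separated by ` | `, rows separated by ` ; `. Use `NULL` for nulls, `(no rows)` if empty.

For each row compute plays + duration.
Group by genre; take SUM of the expression per group.
  classical: ids {3, 7, 8, 11} → SUM(plays + duration)=15947
  jazz: ids {1, 2, 6} → SUM(plays + duration)=14264
  metal: ids {4, 5, 9, 10} → SUM(plays + duration)=15042

classical | 15947 ; jazz | 14264 ; metal | 15042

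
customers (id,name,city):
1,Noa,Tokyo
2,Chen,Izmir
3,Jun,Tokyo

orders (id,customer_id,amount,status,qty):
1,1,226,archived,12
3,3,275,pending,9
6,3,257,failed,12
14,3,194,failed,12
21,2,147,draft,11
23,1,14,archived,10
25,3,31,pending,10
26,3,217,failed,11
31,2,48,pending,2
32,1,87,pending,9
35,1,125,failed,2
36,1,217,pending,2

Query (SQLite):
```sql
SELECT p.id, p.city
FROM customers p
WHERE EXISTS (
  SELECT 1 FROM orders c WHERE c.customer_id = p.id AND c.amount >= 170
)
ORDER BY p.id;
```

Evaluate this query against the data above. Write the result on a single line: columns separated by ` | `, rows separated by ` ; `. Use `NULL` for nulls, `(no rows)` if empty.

1 | Tokyo ; 3 | Tokyo

For each customers row, check whether any orders with matching customer_id has amount >= 170.
Keep rows where that is true.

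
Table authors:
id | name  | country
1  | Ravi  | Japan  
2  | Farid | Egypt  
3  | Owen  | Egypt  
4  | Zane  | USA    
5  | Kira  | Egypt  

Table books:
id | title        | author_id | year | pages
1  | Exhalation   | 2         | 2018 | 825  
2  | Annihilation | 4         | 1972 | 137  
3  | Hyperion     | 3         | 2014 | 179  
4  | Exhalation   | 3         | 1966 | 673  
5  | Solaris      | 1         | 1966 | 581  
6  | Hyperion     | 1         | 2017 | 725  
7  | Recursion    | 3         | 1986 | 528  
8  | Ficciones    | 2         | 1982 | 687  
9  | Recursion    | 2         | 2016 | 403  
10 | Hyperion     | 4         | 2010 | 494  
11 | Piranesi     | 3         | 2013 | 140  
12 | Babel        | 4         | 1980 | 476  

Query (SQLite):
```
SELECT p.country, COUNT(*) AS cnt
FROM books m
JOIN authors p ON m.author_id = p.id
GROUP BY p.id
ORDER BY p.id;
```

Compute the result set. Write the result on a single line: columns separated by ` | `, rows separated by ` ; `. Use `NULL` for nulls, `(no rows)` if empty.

Japan | 2 ; Egypt | 3 ; Egypt | 4 ; USA | 3

Join each books row to its authors via author_id.
Group joined rows by authors.id; compute COUNT(*) per group.
  1: ids {5, 6} → COUNT(*)=2
  2: ids {1, 8, 9} → COUNT(*)=3
  3: ids {3, 4, 7, 11} → COUNT(*)=4
  4: ids {2, 10, 12} → COUNT(*)=3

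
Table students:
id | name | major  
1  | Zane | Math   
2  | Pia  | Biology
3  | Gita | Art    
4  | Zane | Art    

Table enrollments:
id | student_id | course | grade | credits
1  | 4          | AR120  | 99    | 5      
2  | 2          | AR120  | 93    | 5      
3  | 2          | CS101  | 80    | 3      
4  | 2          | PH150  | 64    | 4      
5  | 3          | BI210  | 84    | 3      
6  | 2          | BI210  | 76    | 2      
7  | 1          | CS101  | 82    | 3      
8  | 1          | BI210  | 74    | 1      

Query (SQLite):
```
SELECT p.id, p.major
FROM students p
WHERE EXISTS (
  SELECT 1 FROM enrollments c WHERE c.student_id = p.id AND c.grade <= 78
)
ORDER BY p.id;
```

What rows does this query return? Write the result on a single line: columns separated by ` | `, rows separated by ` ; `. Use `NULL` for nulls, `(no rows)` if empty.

For each students row, check whether any enrollments with matching student_id has grade <= 78.
Keep rows where that is true.

1 | Math ; 2 | Biology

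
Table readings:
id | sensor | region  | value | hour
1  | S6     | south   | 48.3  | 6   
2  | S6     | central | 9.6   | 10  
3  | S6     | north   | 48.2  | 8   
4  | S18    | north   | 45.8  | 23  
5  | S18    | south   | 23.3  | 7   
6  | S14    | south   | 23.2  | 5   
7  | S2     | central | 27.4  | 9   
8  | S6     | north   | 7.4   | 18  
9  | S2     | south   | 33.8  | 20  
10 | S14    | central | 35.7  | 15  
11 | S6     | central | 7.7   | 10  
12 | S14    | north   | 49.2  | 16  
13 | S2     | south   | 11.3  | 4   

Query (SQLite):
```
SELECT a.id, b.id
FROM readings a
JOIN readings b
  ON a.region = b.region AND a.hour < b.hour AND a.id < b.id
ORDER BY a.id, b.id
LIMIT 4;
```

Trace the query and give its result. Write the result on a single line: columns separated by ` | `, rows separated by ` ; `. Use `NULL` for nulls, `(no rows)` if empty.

1 | 5 ; 1 | 9 ; 2 | 10 ; 3 | 4

Pairs (a,b) with same region, a.hour < b.hour, a.id < b.id.
region groups: central:{2,7,10,11} north:{3,4,8,12} south:{1,5,6,9,13}
Ordered by (a.id, b.id); first 4.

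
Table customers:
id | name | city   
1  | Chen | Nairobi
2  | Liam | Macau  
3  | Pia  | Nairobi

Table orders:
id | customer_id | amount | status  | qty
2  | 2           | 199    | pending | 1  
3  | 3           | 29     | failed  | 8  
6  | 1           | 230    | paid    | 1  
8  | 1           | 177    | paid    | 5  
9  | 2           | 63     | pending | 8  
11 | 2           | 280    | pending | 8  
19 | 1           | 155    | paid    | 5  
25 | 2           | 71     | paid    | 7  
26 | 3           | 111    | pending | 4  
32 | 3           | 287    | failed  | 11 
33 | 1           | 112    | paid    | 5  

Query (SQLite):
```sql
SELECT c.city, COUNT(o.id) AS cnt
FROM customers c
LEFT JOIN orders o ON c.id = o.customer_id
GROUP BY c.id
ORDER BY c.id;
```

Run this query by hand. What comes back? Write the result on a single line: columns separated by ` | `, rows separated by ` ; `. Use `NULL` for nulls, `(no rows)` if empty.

Nairobi | 4 ; Macau | 4 ; Nairobi | 3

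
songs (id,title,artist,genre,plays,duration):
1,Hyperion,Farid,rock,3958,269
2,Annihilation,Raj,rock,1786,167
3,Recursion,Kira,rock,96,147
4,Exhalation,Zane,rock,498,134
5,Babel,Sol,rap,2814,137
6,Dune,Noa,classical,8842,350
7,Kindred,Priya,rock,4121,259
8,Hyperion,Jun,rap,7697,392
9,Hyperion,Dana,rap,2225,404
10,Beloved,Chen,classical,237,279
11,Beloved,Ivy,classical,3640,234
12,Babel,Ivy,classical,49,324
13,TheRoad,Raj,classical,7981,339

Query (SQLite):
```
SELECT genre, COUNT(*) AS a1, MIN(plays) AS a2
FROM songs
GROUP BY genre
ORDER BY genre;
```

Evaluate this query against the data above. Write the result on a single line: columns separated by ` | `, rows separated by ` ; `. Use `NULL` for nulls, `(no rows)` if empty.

classical | 5 | 49 ; rap | 3 | 2225 ; rock | 5 | 96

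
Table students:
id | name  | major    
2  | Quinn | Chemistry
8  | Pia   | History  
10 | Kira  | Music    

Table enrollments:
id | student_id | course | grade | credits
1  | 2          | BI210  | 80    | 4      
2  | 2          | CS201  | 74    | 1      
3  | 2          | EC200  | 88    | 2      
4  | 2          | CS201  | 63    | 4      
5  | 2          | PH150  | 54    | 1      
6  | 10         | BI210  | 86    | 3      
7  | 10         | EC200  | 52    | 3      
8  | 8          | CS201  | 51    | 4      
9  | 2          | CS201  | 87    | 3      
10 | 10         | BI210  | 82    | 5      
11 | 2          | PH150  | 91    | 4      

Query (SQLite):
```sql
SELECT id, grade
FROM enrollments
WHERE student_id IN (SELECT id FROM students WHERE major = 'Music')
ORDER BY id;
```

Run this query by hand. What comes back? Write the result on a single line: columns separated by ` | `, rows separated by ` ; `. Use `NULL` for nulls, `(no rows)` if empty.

Inner query: students.id where major = 'Music'.
Outer: keep enrollments rows whose student_id is in that set.
Inner query → {10}

6 | 86 ; 7 | 52 ; 10 | 82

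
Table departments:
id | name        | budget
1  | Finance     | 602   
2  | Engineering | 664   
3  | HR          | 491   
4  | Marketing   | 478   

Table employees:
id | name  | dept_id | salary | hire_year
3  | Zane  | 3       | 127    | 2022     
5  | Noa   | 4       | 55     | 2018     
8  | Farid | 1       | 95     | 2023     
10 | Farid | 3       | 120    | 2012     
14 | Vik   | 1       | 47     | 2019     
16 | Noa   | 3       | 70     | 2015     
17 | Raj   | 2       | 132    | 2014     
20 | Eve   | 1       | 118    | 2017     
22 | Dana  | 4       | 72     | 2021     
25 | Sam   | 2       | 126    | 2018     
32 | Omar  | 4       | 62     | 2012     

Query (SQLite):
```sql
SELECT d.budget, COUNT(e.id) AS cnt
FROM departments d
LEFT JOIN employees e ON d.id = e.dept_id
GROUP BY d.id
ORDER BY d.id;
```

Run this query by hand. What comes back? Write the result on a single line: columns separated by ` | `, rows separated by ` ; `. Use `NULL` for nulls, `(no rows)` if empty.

602 | 3 ; 664 | 2 ; 491 | 3 ; 478 | 3

LEFT JOIN keeps every departments row; unmatched ones get NULL for employees columns.
Group by departments.id and compute COUNT(e.id). COUNT(col) of an all-NULL group is 0.
  1: ids {8, 14, 20} → COUNT(e.id)=3
  2: ids {17, 25} → COUNT(e.id)=2
  3: ids {3, 10, 16} → COUNT(e.id)=3
  4: ids {5, 22, 32} → COUNT(e.id)=3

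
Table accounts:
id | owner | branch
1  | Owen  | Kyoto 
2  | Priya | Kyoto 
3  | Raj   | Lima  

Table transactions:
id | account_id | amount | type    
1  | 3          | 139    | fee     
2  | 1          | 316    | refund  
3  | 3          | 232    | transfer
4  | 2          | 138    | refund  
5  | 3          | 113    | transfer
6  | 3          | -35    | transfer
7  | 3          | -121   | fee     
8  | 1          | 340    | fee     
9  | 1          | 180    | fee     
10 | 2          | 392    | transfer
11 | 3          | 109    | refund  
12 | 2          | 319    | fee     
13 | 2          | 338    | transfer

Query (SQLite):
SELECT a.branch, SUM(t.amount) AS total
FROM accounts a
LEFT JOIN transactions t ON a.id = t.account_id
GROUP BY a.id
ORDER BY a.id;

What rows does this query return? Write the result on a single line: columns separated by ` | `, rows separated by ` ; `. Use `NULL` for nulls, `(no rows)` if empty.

LEFT JOIN keeps every accounts row; unmatched ones get NULL for transactions columns.
Group by accounts.id and compute SUM(t.amount). SUM over an all-NULL group is NULL.
  1: ids {2, 8, 9} → SUM(t.amount)=836
  2: ids {4, 10, 12, 13} → SUM(t.amount)=1187
  3: ids {1, 3, 5, 6, 7, 11} → SUM(t.amount)=437

Kyoto | 836 ; Kyoto | 1187 ; Lima | 437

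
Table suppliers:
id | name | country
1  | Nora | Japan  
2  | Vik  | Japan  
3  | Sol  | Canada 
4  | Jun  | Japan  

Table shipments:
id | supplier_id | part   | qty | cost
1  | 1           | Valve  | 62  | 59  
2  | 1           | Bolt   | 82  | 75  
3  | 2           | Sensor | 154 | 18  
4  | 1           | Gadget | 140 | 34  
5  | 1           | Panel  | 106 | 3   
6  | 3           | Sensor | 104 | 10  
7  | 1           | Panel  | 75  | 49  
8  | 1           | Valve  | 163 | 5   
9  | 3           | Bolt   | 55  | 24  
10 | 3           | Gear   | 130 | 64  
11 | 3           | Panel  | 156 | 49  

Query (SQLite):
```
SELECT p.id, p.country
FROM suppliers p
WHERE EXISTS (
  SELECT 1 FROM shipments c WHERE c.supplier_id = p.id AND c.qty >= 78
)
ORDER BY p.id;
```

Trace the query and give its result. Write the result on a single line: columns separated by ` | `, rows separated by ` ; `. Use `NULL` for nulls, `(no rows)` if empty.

1 | Japan ; 2 | Japan ; 3 | Canada

For each suppliers row, check whether any shipments with matching supplier_id has qty >= 78.
Keep rows where that is true.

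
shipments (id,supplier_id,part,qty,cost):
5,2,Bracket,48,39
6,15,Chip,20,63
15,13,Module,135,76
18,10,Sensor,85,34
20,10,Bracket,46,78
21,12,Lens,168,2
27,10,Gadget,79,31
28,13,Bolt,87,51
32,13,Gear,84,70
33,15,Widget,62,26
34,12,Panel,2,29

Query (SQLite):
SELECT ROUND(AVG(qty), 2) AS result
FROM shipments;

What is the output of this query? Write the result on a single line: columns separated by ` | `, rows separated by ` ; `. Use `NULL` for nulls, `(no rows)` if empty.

74.18

All qty values: [48, 20, 135, 85, 46, 168, 79, 87, 84, 62, 2].
AVG = 816 / 11 (rounded to 2 dp).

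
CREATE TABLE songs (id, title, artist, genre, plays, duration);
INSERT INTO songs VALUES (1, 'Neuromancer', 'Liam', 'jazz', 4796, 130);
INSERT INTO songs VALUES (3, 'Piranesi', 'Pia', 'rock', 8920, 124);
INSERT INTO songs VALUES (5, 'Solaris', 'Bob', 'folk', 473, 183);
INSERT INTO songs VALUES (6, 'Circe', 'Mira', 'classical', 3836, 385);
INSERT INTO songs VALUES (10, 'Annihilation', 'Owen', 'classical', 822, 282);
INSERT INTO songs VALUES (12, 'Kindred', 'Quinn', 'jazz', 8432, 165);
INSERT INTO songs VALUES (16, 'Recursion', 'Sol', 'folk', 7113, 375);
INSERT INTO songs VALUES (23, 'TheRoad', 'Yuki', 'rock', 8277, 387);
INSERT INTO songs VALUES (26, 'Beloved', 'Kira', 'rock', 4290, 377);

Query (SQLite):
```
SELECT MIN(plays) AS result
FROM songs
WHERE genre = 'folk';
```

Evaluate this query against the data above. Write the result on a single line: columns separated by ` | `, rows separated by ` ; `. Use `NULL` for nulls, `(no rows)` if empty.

473

Rows where genre='folk' → plays values: [473, 7113].
MIN of non-NULL values = 473.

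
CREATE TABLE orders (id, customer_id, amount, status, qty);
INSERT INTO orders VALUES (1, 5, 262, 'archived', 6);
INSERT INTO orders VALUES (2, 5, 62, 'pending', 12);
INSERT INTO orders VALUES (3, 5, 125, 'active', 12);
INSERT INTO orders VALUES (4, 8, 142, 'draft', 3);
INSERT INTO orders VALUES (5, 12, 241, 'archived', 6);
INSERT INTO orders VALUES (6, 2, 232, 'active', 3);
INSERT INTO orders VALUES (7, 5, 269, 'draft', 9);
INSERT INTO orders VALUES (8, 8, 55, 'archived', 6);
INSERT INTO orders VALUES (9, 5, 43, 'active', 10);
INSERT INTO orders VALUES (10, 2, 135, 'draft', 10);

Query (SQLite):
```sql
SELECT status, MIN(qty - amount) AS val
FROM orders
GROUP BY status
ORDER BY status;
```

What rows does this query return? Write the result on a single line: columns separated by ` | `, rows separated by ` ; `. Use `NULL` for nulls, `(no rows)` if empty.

For each row compute qty - amount.
Group by status; take MIN of the expression per group.
  active: ids {3, 6, 9} → MIN(qty - amount)=-229
  archived: ids {1, 5, 8} → MIN(qty - amount)=-256
  draft: ids {4, 7, 10} → MIN(qty - amount)=-260
  pending: ids {2} → MIN(qty - amount)=-50

active | -229 ; archived | -256 ; draft | -260 ; pending | -50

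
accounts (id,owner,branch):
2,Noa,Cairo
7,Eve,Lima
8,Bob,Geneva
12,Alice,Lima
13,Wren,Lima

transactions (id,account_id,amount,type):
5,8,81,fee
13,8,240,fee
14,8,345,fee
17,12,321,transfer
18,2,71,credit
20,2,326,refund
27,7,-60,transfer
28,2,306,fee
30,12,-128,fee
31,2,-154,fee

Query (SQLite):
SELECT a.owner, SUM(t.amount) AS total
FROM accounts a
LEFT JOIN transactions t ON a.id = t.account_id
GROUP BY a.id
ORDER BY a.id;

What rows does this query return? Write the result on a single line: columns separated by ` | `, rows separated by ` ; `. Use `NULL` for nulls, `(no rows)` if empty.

LEFT JOIN keeps every accounts row; unmatched ones get NULL for transactions columns.
Group by accounts.id and compute SUM(t.amount). SUM over an all-NULL group is NULL.
  2: ids {18, 20, 28, 31} → SUM(t.amount)=549
  7: ids {27} → SUM(t.amount)=-60
  8: ids {5, 13, 14} → SUM(t.amount)=666
  12: ids {17, 30} → SUM(t.amount)=193
  13: ids {—} → SUM(t.amount)=NULL

Noa | 549 ; Eve | -60 ; Bob | 666 ; Alice | 193 ; Wren | NULL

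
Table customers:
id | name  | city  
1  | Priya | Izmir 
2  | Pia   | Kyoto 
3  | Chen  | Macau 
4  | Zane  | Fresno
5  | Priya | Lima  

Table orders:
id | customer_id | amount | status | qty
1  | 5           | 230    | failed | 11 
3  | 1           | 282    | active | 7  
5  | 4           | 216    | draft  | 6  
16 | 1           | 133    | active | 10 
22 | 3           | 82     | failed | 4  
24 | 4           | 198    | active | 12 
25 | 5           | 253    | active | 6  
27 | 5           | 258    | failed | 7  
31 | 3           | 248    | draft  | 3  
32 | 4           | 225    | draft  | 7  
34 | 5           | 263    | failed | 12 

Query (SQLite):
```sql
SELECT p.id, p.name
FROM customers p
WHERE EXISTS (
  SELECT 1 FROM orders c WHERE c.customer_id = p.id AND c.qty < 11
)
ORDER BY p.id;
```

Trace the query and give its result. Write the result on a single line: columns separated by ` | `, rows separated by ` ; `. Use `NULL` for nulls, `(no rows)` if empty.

1 | Priya ; 3 | Chen ; 4 | Zane ; 5 | Priya

For each customers row, check whether any orders with matching customer_id has qty < 11.
Keep rows where that is true.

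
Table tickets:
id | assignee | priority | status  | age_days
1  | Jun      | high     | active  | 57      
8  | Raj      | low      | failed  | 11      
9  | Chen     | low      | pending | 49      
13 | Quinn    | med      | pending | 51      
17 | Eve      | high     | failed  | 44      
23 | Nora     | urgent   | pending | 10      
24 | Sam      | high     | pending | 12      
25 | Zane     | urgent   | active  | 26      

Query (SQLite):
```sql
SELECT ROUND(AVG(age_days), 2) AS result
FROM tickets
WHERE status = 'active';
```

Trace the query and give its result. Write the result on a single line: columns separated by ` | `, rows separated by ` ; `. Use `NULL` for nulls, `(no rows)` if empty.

Rows where status='active' → age_days values: [57, 26].
AVG = 83 / 2 (rounded to 2 dp).

41.5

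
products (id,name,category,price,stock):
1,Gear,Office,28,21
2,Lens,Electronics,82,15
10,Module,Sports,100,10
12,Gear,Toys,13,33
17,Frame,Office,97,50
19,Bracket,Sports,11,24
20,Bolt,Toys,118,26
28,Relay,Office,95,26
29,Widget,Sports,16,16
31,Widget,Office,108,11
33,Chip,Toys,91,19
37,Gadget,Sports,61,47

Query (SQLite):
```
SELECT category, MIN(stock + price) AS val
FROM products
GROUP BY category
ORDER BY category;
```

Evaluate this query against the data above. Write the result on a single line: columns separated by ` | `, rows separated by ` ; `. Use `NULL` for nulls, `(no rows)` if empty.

For each row compute stock + price.
Group by category; take MIN of the expression per group.
  Electronics: ids {2} → MIN(stock + price)=97
  Office: ids {1, 17, 28, 31} → MIN(stock + price)=49
  Sports: ids {10, 19, 29, 37} → MIN(stock + price)=32
  Toys: ids {12, 20, 33} → MIN(stock + price)=46

Electronics | 97 ; Office | 49 ; Sports | 32 ; Toys | 46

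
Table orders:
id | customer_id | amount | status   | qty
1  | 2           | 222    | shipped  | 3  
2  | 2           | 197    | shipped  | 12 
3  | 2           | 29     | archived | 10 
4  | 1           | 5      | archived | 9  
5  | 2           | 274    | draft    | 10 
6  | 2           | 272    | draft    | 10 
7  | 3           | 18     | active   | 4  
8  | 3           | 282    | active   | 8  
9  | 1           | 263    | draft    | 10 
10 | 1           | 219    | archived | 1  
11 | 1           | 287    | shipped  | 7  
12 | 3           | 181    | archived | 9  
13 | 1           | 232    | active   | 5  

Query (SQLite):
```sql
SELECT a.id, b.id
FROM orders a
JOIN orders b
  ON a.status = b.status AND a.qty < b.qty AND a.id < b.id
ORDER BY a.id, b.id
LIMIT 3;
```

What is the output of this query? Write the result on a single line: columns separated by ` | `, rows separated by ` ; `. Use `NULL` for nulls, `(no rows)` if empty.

1 | 2 ; 1 | 11 ; 7 | 8

Pairs (a,b) with same status, a.qty < b.qty, a.id < b.id.
status groups: active:{7,8,13} archived:{3,4,10,12} draft:{5,6,9} shipped:{1,2,11}
Ordered by (a.id, b.id); first 3.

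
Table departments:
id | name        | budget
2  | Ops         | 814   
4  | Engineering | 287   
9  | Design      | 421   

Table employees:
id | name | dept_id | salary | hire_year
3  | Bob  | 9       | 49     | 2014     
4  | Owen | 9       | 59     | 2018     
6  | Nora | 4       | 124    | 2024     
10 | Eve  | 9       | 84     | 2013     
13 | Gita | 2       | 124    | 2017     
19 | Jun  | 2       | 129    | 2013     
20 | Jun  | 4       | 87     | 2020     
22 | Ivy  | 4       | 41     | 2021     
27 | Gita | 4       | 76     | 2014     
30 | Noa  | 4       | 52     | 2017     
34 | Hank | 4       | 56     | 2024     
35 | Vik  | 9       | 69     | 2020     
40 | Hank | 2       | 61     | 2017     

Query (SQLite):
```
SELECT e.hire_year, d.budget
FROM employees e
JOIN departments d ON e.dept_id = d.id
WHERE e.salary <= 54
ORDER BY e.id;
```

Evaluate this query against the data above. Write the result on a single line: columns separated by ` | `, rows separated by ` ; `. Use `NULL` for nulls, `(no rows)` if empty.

Each employees row matches the departments row where dept_id = departments.id.
Then keep rows with e.salary <= 54.

2014 | 421 ; 2021 | 287 ; 2017 | 287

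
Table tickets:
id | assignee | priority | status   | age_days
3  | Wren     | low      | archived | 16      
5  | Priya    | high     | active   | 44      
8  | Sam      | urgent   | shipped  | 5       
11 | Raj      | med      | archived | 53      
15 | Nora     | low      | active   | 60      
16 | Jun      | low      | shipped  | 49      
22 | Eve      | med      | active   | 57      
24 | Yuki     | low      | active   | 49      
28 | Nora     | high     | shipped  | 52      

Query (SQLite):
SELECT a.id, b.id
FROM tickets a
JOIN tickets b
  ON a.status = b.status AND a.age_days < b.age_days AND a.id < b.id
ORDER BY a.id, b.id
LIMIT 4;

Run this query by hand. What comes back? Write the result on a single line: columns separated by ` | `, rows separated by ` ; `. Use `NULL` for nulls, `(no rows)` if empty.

3 | 11 ; 5 | 15 ; 5 | 22 ; 5 | 24

Pairs (a,b) with same status, a.age_days < b.age_days, a.id < b.id.
status groups: active:{5,15,22,24} archived:{3,11} shipped:{8,16,28}
Ordered by (a.id, b.id); first 4.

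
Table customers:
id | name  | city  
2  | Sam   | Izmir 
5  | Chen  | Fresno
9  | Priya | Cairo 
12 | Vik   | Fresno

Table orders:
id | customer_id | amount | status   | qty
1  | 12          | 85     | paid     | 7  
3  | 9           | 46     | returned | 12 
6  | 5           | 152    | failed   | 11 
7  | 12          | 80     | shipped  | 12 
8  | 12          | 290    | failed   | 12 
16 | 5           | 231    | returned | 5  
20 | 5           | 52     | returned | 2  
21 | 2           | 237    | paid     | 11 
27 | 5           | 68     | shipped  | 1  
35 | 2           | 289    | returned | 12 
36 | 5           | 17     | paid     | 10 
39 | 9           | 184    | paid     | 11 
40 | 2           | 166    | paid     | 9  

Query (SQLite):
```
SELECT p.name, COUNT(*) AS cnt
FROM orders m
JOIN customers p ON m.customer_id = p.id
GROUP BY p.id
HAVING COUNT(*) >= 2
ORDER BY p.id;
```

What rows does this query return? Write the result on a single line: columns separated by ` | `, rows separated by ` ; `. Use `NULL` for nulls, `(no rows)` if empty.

Sam | 3 ; Chen | 5 ; Priya | 2 ; Vik | 3

Join each orders row to its customers via customer_id.
Group joined rows by customers.id; compute COUNT(*) per group.
HAVING: keep groups with count ≥ 2.
  2: ids {21, 35, 40} → COUNT(*)=3
  5: ids {6, 16, 20, 27, 36} → COUNT(*)=5
  9: ids {3, 39} → COUNT(*)=2
  12: ids {1, 7, 8} → COUNT(*)=3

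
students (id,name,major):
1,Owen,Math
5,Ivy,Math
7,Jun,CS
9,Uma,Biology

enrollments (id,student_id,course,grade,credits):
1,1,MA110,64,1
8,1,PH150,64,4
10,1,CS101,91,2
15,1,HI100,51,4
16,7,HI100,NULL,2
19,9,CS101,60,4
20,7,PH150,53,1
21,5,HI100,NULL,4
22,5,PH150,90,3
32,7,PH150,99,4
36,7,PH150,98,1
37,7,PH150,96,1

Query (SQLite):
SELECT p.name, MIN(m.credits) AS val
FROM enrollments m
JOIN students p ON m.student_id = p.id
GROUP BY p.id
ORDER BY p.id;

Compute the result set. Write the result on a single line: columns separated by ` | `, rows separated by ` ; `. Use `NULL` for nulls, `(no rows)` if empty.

Owen | 1 ; Ivy | 3 ; Jun | 1 ; Uma | 4

Join each enrollments row to its students via student_id.
Group joined rows by students.id; compute MIN(m.credits) per group.
  1: ids {1, 8, 10, 15} → MIN(m.credits)=1
  5: ids {21, 22} → MIN(m.credits)=3
  7: ids {16, 20, 32, 36, 37} → MIN(m.credits)=1
  9: ids {19} → MIN(m.credits)=4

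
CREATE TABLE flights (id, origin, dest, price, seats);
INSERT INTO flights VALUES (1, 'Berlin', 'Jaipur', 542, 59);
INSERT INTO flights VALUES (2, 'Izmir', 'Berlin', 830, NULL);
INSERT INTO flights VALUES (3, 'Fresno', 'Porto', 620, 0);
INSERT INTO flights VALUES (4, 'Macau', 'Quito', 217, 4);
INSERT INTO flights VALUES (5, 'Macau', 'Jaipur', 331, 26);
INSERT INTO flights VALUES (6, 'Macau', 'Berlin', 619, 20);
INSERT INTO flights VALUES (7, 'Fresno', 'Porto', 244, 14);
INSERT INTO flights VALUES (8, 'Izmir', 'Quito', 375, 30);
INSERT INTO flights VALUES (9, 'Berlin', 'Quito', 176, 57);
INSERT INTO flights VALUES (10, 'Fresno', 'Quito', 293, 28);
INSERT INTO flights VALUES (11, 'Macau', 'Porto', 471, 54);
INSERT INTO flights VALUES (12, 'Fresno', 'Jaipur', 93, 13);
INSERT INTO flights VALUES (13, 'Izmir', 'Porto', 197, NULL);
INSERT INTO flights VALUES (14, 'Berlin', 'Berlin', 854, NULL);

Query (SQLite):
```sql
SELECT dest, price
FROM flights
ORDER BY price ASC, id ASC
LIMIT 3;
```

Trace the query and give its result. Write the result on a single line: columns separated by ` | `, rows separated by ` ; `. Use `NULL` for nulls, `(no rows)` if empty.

Sort by price asc, tiebreak id asc: (93, id=12), (176, id=9), (197, id=13), (217, id=4), (244, id=7), (293, id=10) …. Take first 3.

Jaipur | 93 ; Quito | 176 ; Porto | 197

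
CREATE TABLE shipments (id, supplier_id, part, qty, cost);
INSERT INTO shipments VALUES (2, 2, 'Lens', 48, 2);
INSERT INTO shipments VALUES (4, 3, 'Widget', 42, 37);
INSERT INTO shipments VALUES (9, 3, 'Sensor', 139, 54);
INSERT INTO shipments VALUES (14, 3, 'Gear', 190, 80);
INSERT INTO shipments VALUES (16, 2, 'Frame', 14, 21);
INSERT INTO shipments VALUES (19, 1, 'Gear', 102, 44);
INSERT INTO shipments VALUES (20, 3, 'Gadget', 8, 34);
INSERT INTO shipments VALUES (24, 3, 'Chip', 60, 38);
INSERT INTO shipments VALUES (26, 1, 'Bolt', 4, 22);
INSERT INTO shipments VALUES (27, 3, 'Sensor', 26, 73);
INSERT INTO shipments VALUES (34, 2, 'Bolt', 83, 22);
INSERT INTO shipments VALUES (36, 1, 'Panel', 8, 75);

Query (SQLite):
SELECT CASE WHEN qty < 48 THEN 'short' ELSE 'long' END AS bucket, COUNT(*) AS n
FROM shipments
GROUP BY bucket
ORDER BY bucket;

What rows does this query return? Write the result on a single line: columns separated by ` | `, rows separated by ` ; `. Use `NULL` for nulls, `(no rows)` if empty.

long | 6 ; short | 6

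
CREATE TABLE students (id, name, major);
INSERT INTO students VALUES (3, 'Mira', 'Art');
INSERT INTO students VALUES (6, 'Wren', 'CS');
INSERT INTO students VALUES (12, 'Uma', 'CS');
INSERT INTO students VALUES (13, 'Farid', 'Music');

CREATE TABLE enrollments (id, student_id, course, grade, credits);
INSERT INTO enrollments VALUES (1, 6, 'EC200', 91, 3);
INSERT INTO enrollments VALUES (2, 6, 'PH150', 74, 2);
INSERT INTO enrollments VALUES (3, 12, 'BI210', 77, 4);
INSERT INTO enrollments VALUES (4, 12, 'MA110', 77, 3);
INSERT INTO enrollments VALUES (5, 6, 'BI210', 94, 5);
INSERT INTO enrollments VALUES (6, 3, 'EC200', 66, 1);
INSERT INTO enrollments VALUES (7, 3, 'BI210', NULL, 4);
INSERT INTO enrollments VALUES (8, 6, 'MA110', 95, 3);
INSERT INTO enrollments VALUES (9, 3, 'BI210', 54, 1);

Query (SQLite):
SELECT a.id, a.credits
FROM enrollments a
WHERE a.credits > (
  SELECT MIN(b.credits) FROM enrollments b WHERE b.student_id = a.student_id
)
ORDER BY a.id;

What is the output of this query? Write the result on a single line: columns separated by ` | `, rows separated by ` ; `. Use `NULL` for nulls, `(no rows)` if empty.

1 | 3 ; 3 | 4 ; 5 | 5 ; 7 | 4 ; 8 | 3

For each enrollments row a, compute MIN(credits) over rows sharing a.student_id.
Keep row a if a.credits > that per-group MIN.
  student_id=3: MIN(credits) = 1
  student_id=6: MIN(credits) = 2
  student_id=12: MIN(credits) = 3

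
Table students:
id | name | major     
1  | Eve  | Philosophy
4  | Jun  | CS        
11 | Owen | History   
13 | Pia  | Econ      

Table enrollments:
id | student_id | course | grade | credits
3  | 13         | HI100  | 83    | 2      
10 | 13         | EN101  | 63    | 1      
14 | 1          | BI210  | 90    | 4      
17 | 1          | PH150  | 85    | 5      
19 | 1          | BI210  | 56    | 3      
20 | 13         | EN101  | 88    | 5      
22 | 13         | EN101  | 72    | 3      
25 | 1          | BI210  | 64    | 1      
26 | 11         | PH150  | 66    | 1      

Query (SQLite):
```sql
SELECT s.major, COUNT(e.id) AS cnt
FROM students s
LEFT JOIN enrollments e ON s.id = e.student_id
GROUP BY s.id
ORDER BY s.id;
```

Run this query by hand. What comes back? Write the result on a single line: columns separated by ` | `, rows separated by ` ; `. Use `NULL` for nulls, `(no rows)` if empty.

Philosophy | 4 ; CS | 0 ; History | 1 ; Econ | 4

LEFT JOIN keeps every students row; unmatched ones get NULL for enrollments columns.
Group by students.id and compute COUNT(e.id). COUNT(col) of an all-NULL group is 0.
  1: ids {14, 17, 19, 25} → COUNT(e.id)=4
  4: ids {—} → COUNT(e.id)=0
  11: ids {26} → COUNT(e.id)=1
  13: ids {3, 10, 20, 22} → COUNT(e.id)=4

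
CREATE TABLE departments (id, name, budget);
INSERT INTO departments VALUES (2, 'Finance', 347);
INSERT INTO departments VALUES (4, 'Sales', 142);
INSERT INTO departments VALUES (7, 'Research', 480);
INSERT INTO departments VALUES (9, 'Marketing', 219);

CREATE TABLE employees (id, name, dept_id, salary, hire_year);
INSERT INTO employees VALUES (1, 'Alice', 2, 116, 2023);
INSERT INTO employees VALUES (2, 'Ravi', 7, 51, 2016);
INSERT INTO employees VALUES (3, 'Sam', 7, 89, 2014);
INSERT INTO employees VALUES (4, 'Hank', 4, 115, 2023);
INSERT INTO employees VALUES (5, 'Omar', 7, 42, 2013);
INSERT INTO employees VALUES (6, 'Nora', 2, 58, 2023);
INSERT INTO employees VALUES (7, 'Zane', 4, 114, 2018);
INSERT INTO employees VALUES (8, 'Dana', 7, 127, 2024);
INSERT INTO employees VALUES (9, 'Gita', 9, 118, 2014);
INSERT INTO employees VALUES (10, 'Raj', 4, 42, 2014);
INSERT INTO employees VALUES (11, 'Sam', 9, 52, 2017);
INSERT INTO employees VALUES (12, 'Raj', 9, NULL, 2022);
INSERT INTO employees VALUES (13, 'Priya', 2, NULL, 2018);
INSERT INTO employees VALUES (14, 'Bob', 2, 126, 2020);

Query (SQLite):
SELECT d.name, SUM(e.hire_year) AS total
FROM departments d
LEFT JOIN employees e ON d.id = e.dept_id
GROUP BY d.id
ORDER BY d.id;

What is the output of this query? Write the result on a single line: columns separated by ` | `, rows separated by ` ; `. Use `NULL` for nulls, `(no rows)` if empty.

LEFT JOIN keeps every departments row; unmatched ones get NULL for employees columns.
Group by departments.id and compute SUM(e.hire_year). SUM over an all-NULL group is NULL.
  2: ids {1, 6, 13, 14} → SUM(e.hire_year)=8084
  4: ids {4, 7, 10} → SUM(e.hire_year)=6055
  7: ids {2, 3, 5, 8} → SUM(e.hire_year)=8067
  9: ids {9, 11, 12} → SUM(e.hire_year)=6053

Finance | 8084 ; Sales | 6055 ; Research | 8067 ; Marketing | 6053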